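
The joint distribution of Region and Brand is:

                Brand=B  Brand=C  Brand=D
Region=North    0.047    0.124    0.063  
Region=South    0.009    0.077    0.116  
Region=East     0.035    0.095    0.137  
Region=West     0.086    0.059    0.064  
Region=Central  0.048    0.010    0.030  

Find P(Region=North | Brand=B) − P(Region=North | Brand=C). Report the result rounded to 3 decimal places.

P(Brand=B) = 0.047 + 0.009 + 0.035 + 0.086 + 0.048 = 0.225; P(Region=North | Brand=B) = 0.047/0.225 = 0.2089.
P(Brand=C) = 0.124 + 0.077 + 0.095 + 0.059 + 0.010 = 0.365; P(Region=North | Brand=C) = 0.124/0.365 = 0.3397.
Difference = -0.131.

-0.131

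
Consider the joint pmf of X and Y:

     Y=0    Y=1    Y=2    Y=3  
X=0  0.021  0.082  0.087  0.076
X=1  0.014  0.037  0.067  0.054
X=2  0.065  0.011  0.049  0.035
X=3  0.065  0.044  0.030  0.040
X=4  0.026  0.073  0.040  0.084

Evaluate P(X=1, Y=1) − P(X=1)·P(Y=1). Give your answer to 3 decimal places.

-0.005

P(X=1) = 0.014 + 0.037 + 0.067 + 0.054 = 0.172.
P(Y=1) = 0.082 + 0.037 + 0.011 + 0.044 + 0.073 = 0.247.
P(X=1, Y=1) − P(X=1)P(Y=1) = 0.037 − 0.172×0.247 = -0.005.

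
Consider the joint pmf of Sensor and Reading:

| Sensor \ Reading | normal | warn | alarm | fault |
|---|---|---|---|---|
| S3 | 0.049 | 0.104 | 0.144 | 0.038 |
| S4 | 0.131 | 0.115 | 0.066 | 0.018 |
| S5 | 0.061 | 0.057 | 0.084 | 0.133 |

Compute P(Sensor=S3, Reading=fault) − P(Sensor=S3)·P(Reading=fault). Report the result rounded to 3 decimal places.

P(Sensor=S3) = 0.049 + 0.104 + 0.144 + 0.038 = 0.335.
P(Reading=fault) = 0.038 + 0.018 + 0.133 = 0.189.
P(Sensor=S3, Reading=fault) − P(Sensor=S3)P(Reading=fault) = 0.038 − 0.335×0.189 = -0.025.

-0.025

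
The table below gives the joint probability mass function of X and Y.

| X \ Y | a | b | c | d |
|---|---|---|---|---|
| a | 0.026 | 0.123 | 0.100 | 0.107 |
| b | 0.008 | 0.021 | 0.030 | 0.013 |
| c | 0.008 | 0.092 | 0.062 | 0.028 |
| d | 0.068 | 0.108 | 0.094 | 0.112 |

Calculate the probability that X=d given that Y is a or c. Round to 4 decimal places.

P(Y=a) = 0.026 + 0.008 + 0.008 + 0.068 = 0.110.
P(Y=c) = 0.100 + 0.030 + 0.062 + 0.094 = 0.286.
P(Y ∈ {a, c}) = 0.110 + 0.286 = 0.396; P(X=d, Y ∈ {a, c}) = 0.068 + 0.094 = 0.162.
P(X=d | Y ∈ {a, c}) = 0.162/0.396 = 0.4091.

0.4091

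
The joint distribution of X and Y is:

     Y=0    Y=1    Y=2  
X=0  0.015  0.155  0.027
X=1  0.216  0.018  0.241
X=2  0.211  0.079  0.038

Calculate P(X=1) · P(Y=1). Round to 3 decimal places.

0.120

P(X=1) = 0.216 + 0.018 + 0.241 = 0.475.
P(Y=1) = 0.155 + 0.018 + 0.079 = 0.252.
Product: 0.475 × 0.252 = 0.120.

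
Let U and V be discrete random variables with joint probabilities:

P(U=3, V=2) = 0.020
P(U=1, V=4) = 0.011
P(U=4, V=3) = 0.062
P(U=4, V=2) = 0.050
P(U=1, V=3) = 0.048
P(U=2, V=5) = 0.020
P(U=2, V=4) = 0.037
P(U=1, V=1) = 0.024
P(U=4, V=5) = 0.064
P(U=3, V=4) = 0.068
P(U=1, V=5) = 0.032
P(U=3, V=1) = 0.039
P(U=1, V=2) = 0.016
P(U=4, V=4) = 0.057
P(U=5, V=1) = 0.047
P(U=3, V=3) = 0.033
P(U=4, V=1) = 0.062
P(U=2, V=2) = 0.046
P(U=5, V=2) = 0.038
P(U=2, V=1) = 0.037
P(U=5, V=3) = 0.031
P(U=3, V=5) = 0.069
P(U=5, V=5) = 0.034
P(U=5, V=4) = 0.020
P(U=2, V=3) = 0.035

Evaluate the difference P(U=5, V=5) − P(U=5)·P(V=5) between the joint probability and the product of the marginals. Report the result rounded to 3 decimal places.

P(U=5) = 0.047 + 0.038 + 0.031 + 0.020 + 0.034 = 0.170.
P(V=5) = 0.032 + 0.020 + 0.069 + 0.064 + 0.034 = 0.219.
P(U=5, V=5) − P(U=5)P(V=5) = 0.034 − 0.170×0.219 = -0.003.

-0.003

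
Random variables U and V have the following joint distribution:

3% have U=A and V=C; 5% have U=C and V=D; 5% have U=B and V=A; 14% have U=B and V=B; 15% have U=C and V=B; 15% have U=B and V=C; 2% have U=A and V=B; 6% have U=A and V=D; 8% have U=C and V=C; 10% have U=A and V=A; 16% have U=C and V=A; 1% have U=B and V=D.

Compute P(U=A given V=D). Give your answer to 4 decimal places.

0.5000

P(V=D) = 0.06 + 0.01 + 0.05 = 0.12.
P(U=A | V=D) = 0.06/0.12 = 0.5000.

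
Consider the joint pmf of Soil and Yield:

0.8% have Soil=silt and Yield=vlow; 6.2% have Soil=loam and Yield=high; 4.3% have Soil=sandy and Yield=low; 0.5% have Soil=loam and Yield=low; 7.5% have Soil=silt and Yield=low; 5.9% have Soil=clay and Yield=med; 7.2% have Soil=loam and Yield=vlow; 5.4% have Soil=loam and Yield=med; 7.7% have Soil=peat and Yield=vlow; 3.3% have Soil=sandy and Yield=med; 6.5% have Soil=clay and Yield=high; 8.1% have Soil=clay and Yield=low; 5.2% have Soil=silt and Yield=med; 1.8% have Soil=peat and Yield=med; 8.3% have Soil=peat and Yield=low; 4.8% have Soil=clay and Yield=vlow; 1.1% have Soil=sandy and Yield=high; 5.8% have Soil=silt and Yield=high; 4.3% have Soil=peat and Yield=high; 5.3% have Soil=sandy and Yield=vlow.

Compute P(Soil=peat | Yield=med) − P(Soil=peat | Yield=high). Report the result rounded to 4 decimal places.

-0.0966

P(Yield=med) = 0.033 + 0.054 + 0.059 + 0.052 + 0.018 = 0.216; P(Soil=peat | Yield=med) = 0.018/0.216 = 0.08333.
P(Yield=high) = 0.011 + 0.062 + 0.065 + 0.058 + 0.043 = 0.239; P(Soil=peat | Yield=high) = 0.043/0.239 = 0.17992.
Difference = -0.0966.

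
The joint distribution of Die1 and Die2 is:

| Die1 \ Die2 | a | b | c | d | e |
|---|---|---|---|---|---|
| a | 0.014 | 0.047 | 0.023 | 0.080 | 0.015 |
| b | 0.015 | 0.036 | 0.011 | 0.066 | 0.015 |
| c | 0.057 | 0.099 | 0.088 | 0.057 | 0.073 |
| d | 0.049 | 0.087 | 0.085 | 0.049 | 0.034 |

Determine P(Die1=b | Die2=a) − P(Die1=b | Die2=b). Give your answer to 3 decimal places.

P(Die2=a) = 0.014 + 0.015 + 0.057 + 0.049 = 0.135; P(Die1=b | Die2=a) = 0.015/0.135 = 0.1111.
P(Die2=b) = 0.047 + 0.036 + 0.099 + 0.087 = 0.269; P(Die1=b | Die2=b) = 0.036/0.269 = 0.1338.
Difference = -0.023.

-0.023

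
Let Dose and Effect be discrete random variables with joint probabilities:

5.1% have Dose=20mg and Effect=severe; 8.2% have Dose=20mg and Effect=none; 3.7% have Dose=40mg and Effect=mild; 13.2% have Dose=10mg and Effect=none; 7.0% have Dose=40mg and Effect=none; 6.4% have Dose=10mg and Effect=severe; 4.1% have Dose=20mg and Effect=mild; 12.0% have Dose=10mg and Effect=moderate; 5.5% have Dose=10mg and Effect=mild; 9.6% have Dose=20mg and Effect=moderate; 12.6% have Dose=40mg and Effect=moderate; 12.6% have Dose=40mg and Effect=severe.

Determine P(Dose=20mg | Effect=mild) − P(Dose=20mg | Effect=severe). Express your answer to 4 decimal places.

0.0967

P(Effect=mild) = 0.055 + 0.041 + 0.037 = 0.133; P(Dose=20mg | Effect=mild) = 0.041/0.133 = 0.30827.
P(Effect=severe) = 0.064 + 0.051 + 0.126 = 0.241; P(Dose=20mg | Effect=severe) = 0.051/0.241 = 0.21162.
Difference = 0.0967.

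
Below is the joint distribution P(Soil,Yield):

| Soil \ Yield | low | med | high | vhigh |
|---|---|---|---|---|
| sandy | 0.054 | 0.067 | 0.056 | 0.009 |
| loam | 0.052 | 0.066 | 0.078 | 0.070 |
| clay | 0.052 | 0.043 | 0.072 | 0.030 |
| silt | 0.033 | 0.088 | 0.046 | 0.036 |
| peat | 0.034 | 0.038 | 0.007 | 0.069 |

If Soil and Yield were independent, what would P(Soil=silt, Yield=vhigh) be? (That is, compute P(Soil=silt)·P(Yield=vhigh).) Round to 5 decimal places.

P(Soil=silt) = 0.033 + 0.088 + 0.046 + 0.036 = 0.203.
P(Yield=vhigh) = 0.009 + 0.070 + 0.030 + 0.036 + 0.069 = 0.214.
Product: 0.203 × 0.214 = 0.04344.

0.04344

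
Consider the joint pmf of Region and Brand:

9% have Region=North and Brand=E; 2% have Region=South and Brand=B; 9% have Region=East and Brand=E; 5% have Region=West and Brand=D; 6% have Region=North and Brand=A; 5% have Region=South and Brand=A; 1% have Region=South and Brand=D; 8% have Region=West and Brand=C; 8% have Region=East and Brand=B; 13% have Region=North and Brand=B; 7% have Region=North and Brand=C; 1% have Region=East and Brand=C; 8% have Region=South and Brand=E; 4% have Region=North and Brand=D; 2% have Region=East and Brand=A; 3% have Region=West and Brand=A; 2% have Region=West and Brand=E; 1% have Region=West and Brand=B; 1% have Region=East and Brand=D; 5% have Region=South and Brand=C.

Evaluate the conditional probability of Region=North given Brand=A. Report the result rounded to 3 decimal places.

P(Brand=A) = 0.06 + 0.05 + 0.02 + 0.03 = 0.16.
P(Region=North | Brand=A) = 0.06/0.16 = 0.375.

0.375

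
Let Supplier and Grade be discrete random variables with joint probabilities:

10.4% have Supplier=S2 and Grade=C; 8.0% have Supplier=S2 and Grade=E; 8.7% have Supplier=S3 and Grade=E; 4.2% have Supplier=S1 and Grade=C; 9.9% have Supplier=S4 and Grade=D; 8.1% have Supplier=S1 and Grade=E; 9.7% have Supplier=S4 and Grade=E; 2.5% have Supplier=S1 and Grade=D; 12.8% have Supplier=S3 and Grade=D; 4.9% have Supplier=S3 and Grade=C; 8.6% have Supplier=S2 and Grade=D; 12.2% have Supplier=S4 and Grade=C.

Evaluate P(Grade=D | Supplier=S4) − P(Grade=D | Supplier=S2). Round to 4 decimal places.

P(Supplier=S4) = 0.122 + 0.099 + 0.097 = 0.318; P(Grade=D | Supplier=S4) = 0.099/0.318 = 0.31132.
P(Supplier=S2) = 0.104 + 0.086 + 0.080 = 0.270; P(Grade=D | Supplier=S2) = 0.086/0.270 = 0.31852.
Difference = -0.0072.

-0.0072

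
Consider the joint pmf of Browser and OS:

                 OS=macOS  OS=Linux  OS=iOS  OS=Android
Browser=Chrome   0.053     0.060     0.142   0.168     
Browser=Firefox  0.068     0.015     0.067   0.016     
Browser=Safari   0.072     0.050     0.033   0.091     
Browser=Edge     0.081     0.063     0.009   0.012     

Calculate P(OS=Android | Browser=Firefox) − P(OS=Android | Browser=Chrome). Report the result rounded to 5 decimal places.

-0.30078

P(Browser=Firefox) = 0.068 + 0.015 + 0.067 + 0.016 = 0.166; P(OS=Android | Browser=Firefox) = 0.016/0.166 = 0.096386.
P(Browser=Chrome) = 0.053 + 0.060 + 0.142 + 0.168 = 0.423; P(OS=Android | Browser=Chrome) = 0.168/0.423 = 0.397163.
Difference = -0.30078.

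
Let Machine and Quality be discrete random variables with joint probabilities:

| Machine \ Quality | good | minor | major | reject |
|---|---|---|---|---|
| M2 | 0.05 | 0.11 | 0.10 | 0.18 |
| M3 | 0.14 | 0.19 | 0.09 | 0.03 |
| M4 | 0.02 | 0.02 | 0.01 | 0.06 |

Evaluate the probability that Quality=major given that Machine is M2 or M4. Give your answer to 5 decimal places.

0.20000

P(Machine=M2) = 0.05 + 0.11 + 0.10 + 0.18 = 0.44.
P(Machine=M4) = 0.02 + 0.02 + 0.01 + 0.06 = 0.11.
P(Machine ∈ {M2, M4}) = 0.44 + 0.11 = 0.55; P(Quality=major, Machine ∈ {M2, M4}) = 0.10 + 0.01 = 0.11.
P(Quality=major | Machine ∈ {M2, M4}) = 0.11/0.55 = 0.20000.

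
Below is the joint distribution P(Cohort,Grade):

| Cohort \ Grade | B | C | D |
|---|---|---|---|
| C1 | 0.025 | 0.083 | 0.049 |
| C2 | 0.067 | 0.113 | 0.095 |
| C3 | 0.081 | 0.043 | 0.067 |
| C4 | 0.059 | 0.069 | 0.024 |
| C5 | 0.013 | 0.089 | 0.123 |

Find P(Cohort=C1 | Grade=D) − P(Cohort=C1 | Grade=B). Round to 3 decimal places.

0.035

P(Grade=D) = 0.049 + 0.095 + 0.067 + 0.024 + 0.123 = 0.358; P(Cohort=C1 | Grade=D) = 0.049/0.358 = 0.1369.
P(Grade=B) = 0.025 + 0.067 + 0.081 + 0.059 + 0.013 = 0.245; P(Cohort=C1 | Grade=B) = 0.025/0.245 = 0.1020.
Difference = 0.035.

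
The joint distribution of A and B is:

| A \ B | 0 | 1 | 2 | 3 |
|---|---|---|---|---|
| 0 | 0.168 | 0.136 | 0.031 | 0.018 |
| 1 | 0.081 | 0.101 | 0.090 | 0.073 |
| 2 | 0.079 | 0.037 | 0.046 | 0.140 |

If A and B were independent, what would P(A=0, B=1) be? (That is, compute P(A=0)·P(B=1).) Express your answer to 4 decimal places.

P(A=0) = 0.168 + 0.136 + 0.031 + 0.018 = 0.353.
P(B=1) = 0.136 + 0.101 + 0.037 = 0.274.
Product: 0.353 × 0.274 = 0.0967.

0.0967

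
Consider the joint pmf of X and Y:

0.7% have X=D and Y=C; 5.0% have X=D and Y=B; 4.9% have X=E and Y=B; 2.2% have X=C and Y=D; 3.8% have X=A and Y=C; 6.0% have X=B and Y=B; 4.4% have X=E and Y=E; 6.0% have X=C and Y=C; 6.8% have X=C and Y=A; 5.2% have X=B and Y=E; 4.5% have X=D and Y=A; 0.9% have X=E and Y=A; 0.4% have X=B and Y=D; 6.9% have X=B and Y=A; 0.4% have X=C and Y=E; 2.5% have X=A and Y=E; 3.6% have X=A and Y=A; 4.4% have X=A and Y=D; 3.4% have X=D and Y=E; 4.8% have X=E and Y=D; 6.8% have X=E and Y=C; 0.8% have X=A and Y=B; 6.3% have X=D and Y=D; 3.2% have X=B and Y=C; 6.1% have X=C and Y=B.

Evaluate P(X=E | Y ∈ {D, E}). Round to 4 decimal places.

0.2706

P(Y=D) = 0.044 + 0.004 + 0.022 + 0.063 + 0.048 = 0.181.
P(Y=E) = 0.025 + 0.052 + 0.004 + 0.034 + 0.044 = 0.159.
P(Y ∈ {D, E}) = 0.181 + 0.159 = 0.340; P(X=E, Y ∈ {D, E}) = 0.048 + 0.044 = 0.092.
P(X=E | Y ∈ {D, E}) = 0.092/0.340 = 0.2706.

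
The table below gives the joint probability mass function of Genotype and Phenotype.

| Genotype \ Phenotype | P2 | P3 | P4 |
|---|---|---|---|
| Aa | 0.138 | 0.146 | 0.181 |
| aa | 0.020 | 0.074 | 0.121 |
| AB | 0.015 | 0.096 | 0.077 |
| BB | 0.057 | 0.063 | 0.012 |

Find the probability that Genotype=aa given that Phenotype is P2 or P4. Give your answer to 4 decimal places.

P(Phenotype=P2) = 0.138 + 0.020 + 0.015 + 0.057 = 0.230.
P(Phenotype=P4) = 0.181 + 0.121 + 0.077 + 0.012 = 0.391.
P(Phenotype ∈ {P2, P4}) = 0.230 + 0.391 = 0.621; P(Genotype=aa, Phenotype ∈ {P2, P4}) = 0.020 + 0.121 = 0.141.
P(Genotype=aa | Phenotype ∈ {P2, P4}) = 0.141/0.621 = 0.2271.

0.2271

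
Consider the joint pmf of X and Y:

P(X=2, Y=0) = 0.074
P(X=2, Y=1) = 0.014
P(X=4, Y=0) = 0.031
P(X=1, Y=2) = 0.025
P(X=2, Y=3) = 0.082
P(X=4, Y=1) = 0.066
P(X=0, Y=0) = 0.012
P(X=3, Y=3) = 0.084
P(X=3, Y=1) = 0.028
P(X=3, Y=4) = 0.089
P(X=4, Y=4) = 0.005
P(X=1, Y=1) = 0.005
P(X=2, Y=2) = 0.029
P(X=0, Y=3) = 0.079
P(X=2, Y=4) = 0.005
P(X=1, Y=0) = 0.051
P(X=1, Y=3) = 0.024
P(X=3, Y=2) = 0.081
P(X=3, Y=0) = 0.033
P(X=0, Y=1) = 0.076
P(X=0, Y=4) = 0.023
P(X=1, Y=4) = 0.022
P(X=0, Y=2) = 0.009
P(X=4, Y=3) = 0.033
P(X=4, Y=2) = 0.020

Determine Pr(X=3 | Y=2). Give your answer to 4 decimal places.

P(Y=2) = 0.009 + 0.025 + 0.029 + 0.081 + 0.020 = 0.164.
P(X=3 | Y=2) = 0.081/0.164 = 0.4939.

0.4939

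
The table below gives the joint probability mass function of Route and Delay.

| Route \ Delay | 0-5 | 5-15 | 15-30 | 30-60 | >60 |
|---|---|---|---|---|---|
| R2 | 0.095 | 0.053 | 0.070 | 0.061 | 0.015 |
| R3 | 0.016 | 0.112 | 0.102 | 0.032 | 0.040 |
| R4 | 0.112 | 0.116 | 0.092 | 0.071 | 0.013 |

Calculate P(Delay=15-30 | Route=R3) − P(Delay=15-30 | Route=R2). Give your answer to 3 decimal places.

P(Route=R3) = 0.016 + 0.112 + 0.102 + 0.032 + 0.040 = 0.302; P(Delay=15-30 | Route=R3) = 0.102/0.302 = 0.3377.
P(Route=R2) = 0.095 + 0.053 + 0.070 + 0.061 + 0.015 = 0.294; P(Delay=15-30 | Route=R2) = 0.070/0.294 = 0.2381.
Difference = 0.100.

0.100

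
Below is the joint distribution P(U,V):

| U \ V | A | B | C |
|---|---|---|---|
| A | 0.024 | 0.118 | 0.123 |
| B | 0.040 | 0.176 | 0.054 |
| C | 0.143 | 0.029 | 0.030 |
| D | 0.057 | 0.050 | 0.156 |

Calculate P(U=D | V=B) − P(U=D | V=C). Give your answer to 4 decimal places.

-0.2957

P(V=B) = 0.118 + 0.176 + 0.029 + 0.050 = 0.373; P(U=D | V=B) = 0.050/0.373 = 0.13405.
P(V=C) = 0.123 + 0.054 + 0.030 + 0.156 = 0.363; P(U=D | V=C) = 0.156/0.363 = 0.42975.
Difference = -0.2957.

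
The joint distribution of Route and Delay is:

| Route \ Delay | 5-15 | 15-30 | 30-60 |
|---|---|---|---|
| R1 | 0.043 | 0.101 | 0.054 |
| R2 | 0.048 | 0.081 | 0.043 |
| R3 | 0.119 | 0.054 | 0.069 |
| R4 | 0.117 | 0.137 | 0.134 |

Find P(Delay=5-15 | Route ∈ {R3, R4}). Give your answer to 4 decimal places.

P(Route=R3) = 0.119 + 0.054 + 0.069 = 0.242.
P(Route=R4) = 0.117 + 0.137 + 0.134 = 0.388.
P(Route ∈ {R3, R4}) = 0.242 + 0.388 = 0.630; P(Delay=5-15, Route ∈ {R3, R4}) = 0.119 + 0.117 = 0.236.
P(Delay=5-15 | Route ∈ {R3, R4}) = 0.236/0.630 = 0.3746.

0.3746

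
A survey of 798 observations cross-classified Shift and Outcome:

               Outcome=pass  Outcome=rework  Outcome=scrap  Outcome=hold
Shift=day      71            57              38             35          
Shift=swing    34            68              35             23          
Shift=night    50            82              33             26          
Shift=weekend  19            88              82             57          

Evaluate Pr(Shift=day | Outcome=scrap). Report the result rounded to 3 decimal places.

Total with Outcome=scrap: 38 + 35 + 33 + 82 = 188.
P(Shift=day | Outcome=scrap) = 38/188 = 0.202.

0.202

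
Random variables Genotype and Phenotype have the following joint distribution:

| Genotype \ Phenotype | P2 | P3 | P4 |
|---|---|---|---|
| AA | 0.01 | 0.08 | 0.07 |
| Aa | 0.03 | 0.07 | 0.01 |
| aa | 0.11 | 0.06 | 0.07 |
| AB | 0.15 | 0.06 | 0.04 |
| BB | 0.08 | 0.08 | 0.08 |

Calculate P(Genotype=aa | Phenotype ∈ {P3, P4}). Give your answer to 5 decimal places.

P(Phenotype=P3) = 0.08 + 0.07 + 0.06 + 0.06 + 0.08 = 0.35.
P(Phenotype=P4) = 0.07 + 0.01 + 0.07 + 0.04 + 0.08 = 0.27.
P(Phenotype ∈ {P3, P4}) = 0.35 + 0.27 = 0.62; P(Genotype=aa, Phenotype ∈ {P3, P4}) = 0.06 + 0.07 = 0.13.
P(Genotype=aa | Phenotype ∈ {P3, P4}) = 0.13/0.62 = 0.20968.

0.20968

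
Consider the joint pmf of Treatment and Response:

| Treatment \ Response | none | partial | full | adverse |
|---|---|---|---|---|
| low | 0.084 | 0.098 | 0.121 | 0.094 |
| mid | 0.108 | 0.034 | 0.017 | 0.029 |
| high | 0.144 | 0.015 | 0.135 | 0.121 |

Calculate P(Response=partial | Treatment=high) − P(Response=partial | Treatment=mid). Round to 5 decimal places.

P(Treatment=high) = 0.144 + 0.015 + 0.135 + 0.121 = 0.415; P(Response=partial | Treatment=high) = 0.015/0.415 = 0.036145.
P(Treatment=mid) = 0.108 + 0.034 + 0.017 + 0.029 = 0.188; P(Response=partial | Treatment=mid) = 0.034/0.188 = 0.180851.
Difference = -0.14471.

-0.14471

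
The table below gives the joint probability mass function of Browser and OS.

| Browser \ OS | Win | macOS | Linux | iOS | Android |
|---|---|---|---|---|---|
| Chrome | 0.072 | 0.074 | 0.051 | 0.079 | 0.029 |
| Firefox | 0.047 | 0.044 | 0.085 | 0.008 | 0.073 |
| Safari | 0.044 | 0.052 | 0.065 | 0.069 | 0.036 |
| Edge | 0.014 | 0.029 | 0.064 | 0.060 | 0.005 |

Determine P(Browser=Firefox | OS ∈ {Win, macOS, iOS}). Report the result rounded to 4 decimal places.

0.1672

P(OS=Win) = 0.072 + 0.047 + 0.044 + 0.014 = 0.177.
P(OS=macOS) = 0.074 + 0.044 + 0.052 + 0.029 = 0.199.
P(OS=iOS) = 0.079 + 0.008 + 0.069 + 0.060 = 0.216.
P(OS ∈ {Win, macOS, iOS}) = 0.177 + 0.199 + 0.216 = 0.592; P(Browser=Firefox, OS ∈ {Win, macOS, iOS}) = 0.047 + 0.044 + 0.008 = 0.099.
P(Browser=Firefox | OS ∈ {Win, macOS, iOS}) = 0.099/0.592 = 0.1672.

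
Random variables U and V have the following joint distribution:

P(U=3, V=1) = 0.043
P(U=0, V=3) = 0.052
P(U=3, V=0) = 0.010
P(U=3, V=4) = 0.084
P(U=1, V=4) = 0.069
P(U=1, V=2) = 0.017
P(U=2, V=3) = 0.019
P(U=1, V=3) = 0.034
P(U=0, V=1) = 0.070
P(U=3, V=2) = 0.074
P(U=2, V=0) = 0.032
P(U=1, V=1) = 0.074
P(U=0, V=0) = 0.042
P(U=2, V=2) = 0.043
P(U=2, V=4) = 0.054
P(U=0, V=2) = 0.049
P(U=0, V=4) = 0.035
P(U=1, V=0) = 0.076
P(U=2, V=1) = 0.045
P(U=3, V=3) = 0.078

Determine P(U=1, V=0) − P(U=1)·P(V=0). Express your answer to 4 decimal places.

0.0328

P(U=1) = 0.076 + 0.074 + 0.017 + 0.034 + 0.069 = 0.270.
P(V=0) = 0.042 + 0.076 + 0.032 + 0.010 = 0.160.
P(U=1, V=0) − P(U=1)P(V=0) = 0.076 − 0.270×0.160 = 0.0328.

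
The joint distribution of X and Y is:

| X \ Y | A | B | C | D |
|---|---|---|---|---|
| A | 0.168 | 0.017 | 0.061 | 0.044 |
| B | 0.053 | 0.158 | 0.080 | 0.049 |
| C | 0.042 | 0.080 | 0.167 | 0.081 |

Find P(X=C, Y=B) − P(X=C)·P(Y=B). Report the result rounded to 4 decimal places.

-0.0144

P(X=C) = 0.042 + 0.080 + 0.167 + 0.081 = 0.370.
P(Y=B) = 0.017 + 0.158 + 0.080 = 0.255.
P(X=C, Y=B) − P(X=C)P(Y=B) = 0.080 − 0.370×0.255 = -0.0144.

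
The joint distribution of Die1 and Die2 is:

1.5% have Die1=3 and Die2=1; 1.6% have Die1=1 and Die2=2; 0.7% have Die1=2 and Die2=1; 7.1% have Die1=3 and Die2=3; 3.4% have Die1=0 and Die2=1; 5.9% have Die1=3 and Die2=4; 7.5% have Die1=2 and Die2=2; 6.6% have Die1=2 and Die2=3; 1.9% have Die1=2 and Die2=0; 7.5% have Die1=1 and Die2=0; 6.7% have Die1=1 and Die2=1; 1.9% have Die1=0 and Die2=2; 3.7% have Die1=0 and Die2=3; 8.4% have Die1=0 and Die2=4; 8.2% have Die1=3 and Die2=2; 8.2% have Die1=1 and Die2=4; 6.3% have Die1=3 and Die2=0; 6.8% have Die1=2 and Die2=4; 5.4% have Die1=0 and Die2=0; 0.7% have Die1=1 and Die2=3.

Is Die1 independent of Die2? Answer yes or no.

P(Die1=1) = 0.247 and P(Die2=3) = 0.181, so their product is 0.04471, but P(Die1=1, Die2=3) = 0.007. Since these differ, Die1 and Die2 are not independent.

no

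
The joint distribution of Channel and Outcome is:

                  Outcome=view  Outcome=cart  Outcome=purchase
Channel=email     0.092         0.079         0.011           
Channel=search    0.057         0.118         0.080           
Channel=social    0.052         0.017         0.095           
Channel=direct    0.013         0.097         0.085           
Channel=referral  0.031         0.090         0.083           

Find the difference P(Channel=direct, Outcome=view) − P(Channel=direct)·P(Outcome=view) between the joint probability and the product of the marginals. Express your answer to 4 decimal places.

-0.0348

P(Channel=direct) = 0.013 + 0.097 + 0.085 = 0.195.
P(Outcome=view) = 0.092 + 0.057 + 0.052 + 0.013 + 0.031 = 0.245.
P(Channel=direct, Outcome=view) − P(Channel=direct)P(Outcome=view) = 0.013 − 0.195×0.245 = -0.0348.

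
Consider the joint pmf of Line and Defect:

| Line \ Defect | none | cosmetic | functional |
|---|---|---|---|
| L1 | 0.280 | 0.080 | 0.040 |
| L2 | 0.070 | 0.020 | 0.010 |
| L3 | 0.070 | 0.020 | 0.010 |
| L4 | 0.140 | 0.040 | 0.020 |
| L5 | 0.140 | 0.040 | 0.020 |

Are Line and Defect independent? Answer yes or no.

yes

Every cell satisfies P(Line,Defect) = P(Line)·P(Defect). For instance P(Line=L5) = 0.200, P(Defect=cosmetic) = 0.200, and 0.200×0.200 = 0.040 matches the joint entry. So Line and Defect are independent.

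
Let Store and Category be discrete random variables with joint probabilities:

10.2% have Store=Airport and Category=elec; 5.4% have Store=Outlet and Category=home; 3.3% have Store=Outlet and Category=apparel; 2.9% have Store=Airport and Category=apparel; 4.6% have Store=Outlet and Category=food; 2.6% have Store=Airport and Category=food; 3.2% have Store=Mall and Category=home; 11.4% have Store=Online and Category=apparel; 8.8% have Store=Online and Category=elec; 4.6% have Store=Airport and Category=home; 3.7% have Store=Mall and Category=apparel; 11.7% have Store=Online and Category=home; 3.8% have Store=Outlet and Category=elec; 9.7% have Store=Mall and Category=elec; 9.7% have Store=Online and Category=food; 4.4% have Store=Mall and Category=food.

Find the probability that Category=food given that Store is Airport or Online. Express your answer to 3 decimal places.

P(Store=Airport) = 0.026 + 0.029 + 0.102 + 0.046 = 0.203.
P(Store=Online) = 0.097 + 0.114 + 0.088 + 0.117 = 0.416.
P(Store ∈ {Airport, Online}) = 0.203 + 0.416 = 0.619; P(Category=food, Store ∈ {Airport, Online}) = 0.026 + 0.097 = 0.123.
P(Category=food | Store ∈ {Airport, Online}) = 0.123/0.619 = 0.199.

0.199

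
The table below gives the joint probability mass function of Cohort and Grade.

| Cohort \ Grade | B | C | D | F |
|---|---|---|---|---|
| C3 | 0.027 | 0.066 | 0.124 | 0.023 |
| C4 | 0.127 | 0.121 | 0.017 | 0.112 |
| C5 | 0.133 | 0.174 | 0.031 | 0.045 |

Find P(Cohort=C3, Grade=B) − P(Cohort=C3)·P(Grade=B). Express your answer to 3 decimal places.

P(Cohort=C3) = 0.027 + 0.066 + 0.124 + 0.023 = 0.240.
P(Grade=B) = 0.027 + 0.127 + 0.133 = 0.287.
P(Cohort=C3, Grade=B) − P(Cohort=C3)P(Grade=B) = 0.027 − 0.240×0.287 = -0.042.

-0.042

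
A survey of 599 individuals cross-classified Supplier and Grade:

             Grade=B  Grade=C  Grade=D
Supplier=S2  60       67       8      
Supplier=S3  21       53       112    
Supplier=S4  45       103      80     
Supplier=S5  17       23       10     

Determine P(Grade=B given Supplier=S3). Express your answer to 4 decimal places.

Total with Supplier=S3: 21 + 53 + 112 = 186.
P(Grade=B | Supplier=S3) = 21/186 = 0.1129.

0.1129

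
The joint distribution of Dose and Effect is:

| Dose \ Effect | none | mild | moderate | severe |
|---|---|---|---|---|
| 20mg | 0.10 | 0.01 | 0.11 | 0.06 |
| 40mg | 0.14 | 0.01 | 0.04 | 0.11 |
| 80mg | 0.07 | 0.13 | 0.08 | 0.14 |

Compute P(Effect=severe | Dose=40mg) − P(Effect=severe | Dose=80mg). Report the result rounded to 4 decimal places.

0.0333

P(Dose=40mg) = 0.14 + 0.01 + 0.04 + 0.11 = 0.30; P(Effect=severe | Dose=40mg) = 0.11/0.30 = 0.36667.
P(Dose=80mg) = 0.07 + 0.13 + 0.08 + 0.14 = 0.42; P(Effect=severe | Dose=80mg) = 0.14/0.42 = 0.33333.
Difference = 0.0333.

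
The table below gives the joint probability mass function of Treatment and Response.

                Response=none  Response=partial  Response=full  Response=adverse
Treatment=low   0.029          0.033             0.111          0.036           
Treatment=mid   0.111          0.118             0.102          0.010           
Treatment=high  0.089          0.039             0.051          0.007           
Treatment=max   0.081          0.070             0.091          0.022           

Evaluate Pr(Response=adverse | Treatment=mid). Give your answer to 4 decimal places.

P(Treatment=mid) = 0.111 + 0.118 + 0.102 + 0.010 = 0.341.
P(Response=adverse | Treatment=mid) = 0.010/0.341 = 0.0293.

0.0293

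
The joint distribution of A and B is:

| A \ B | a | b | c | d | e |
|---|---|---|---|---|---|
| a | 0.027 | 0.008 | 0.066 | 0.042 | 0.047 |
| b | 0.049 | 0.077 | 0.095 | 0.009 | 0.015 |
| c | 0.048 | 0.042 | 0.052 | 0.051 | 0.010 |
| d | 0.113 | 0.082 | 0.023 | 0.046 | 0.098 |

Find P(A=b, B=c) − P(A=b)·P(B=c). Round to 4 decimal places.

0.0372

P(A=b) = 0.049 + 0.077 + 0.095 + 0.009 + 0.015 = 0.245.
P(B=c) = 0.066 + 0.095 + 0.052 + 0.023 = 0.236.
P(A=b, B=c) − P(A=b)P(B=c) = 0.095 − 0.245×0.236 = 0.0372.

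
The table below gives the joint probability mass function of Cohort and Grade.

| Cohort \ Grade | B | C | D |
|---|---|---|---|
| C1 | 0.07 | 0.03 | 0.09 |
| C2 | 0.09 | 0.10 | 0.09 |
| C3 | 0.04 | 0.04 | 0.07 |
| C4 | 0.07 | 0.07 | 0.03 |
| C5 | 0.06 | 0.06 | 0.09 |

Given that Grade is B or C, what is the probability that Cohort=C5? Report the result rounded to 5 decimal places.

P(Grade=B) = 0.07 + 0.09 + 0.04 + 0.07 + 0.06 = 0.33.
P(Grade=C) = 0.03 + 0.10 + 0.04 + 0.07 + 0.06 = 0.30.
P(Grade ∈ {B, C}) = 0.33 + 0.30 = 0.63; P(Cohort=C5, Grade ∈ {B, C}) = 0.06 + 0.06 = 0.12.
P(Cohort=C5 | Grade ∈ {B, C}) = 0.12/0.63 = 0.19048.

0.19048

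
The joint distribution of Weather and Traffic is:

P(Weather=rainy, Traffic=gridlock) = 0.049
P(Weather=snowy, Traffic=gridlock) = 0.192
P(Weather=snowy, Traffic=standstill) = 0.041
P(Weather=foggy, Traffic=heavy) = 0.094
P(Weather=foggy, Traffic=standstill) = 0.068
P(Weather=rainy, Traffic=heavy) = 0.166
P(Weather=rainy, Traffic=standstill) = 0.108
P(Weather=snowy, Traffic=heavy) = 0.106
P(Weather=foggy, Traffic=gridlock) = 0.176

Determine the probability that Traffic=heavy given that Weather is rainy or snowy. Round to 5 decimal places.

0.41088

P(Weather=rainy) = 0.166 + 0.049 + 0.108 = 0.323.
P(Weather=snowy) = 0.106 + 0.192 + 0.041 = 0.339.
P(Weather ∈ {rainy, snowy}) = 0.323 + 0.339 = 0.662; P(Traffic=heavy, Weather ∈ {rainy, snowy}) = 0.166 + 0.106 = 0.272.
P(Traffic=heavy | Weather ∈ {rainy, snowy}) = 0.272/0.662 = 0.41088.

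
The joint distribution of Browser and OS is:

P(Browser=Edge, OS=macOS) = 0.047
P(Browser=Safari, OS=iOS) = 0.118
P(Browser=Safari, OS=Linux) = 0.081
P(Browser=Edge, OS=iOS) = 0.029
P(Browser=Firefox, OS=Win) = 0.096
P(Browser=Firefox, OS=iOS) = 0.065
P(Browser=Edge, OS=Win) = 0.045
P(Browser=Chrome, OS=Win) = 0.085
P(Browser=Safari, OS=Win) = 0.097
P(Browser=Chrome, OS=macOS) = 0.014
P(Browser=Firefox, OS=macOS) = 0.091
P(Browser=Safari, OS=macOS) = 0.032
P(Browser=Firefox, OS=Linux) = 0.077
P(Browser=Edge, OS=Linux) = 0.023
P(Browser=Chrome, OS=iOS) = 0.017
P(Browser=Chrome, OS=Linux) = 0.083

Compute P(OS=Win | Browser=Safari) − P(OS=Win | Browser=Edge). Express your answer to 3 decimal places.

P(Browser=Safari) = 0.097 + 0.032 + 0.081 + 0.118 = 0.328; P(OS=Win | Browser=Safari) = 0.097/0.328 = 0.2957.
P(Browser=Edge) = 0.045 + 0.047 + 0.023 + 0.029 = 0.144; P(OS=Win | Browser=Edge) = 0.045/0.144 = 0.3125.
Difference = -0.017.

-0.017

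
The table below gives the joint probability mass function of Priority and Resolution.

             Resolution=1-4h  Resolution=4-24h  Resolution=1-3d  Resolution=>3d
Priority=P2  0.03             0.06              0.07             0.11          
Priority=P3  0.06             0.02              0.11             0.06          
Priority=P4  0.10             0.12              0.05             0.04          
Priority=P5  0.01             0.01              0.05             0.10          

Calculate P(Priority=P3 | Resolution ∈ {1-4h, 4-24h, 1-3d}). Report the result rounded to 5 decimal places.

0.27536

P(Resolution=1-4h) = 0.03 + 0.06 + 0.10 + 0.01 = 0.20.
P(Resolution=4-24h) = 0.06 + 0.02 + 0.12 + 0.01 = 0.21.
P(Resolution=1-3d) = 0.07 + 0.11 + 0.05 + 0.05 = 0.28.
P(Resolution ∈ {1-4h, 4-24h, 1-3d}) = 0.20 + 0.21 + 0.28 = 0.69; P(Priority=P3, Resolution ∈ {1-4h, 4-24h, 1-3d}) = 0.06 + 0.02 + 0.11 = 0.19.
P(Priority=P3 | Resolution ∈ {1-4h, 4-24h, 1-3d}) = 0.19/0.69 = 0.27536.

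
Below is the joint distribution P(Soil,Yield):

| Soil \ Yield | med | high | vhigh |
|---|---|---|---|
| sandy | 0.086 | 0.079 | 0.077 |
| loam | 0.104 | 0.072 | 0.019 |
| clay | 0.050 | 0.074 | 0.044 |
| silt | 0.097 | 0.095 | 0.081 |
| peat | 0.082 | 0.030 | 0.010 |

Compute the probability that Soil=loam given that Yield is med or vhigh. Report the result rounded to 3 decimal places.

P(Yield=med) = 0.086 + 0.104 + 0.050 + 0.097 + 0.082 = 0.419.
P(Yield=vhigh) = 0.077 + 0.019 + 0.044 + 0.081 + 0.010 = 0.231.
P(Yield ∈ {med, vhigh}) = 0.419 + 0.231 = 0.650; P(Soil=loam, Yield ∈ {med, vhigh}) = 0.104 + 0.019 = 0.123.
P(Soil=loam | Yield ∈ {med, vhigh}) = 0.123/0.650 = 0.189.

0.189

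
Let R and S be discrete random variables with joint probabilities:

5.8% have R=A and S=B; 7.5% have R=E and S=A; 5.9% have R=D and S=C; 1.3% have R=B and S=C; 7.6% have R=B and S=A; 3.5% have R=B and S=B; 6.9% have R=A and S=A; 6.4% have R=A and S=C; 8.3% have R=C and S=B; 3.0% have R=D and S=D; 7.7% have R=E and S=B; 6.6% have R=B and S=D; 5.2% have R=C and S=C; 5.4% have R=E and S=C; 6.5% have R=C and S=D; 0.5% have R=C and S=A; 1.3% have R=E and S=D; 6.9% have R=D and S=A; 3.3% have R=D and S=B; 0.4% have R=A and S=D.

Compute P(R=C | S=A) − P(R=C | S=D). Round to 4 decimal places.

-0.3482

P(S=A) = 0.069 + 0.076 + 0.005 + 0.069 + 0.075 = 0.294; P(R=C | S=A) = 0.005/0.294 = 0.01701.
P(S=D) = 0.004 + 0.066 + 0.065 + 0.030 + 0.013 = 0.178; P(R=C | S=D) = 0.065/0.178 = 0.36517.
Difference = -0.3482.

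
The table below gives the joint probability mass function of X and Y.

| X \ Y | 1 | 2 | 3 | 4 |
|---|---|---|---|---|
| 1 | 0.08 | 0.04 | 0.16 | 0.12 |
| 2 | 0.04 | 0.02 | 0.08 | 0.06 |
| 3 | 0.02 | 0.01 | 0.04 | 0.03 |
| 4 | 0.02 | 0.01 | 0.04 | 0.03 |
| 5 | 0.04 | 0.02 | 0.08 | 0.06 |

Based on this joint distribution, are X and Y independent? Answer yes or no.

yes

Every cell satisfies P(X,Y) = P(X)·P(Y). For instance P(X=3) = 0.10, P(Y=3) = 0.40, and 0.10×0.40 = 0.04 matches the joint entry. So X and Y are independent.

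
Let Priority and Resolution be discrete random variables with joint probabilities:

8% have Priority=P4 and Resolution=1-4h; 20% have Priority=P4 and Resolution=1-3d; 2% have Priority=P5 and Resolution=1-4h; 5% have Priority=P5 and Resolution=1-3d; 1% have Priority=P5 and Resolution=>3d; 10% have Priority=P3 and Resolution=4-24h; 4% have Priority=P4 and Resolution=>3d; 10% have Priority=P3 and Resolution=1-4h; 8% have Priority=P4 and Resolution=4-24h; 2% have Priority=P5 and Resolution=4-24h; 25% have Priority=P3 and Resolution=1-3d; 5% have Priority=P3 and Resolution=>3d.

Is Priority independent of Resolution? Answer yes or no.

Every cell satisfies P(Priority,Resolution) = P(Priority)·P(Resolution). For instance P(Priority=P4) = 0.40, P(Resolution=1-3d) = 0.50, and 0.40×0.50 = 0.20 matches the joint entry. So Priority and Resolution are independent.

yes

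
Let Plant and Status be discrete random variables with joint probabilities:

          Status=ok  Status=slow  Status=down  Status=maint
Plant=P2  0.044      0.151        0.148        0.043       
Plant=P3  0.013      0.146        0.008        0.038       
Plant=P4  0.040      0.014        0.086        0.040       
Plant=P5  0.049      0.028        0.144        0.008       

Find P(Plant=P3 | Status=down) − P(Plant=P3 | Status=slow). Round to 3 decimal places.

P(Status=down) = 0.148 + 0.008 + 0.086 + 0.144 = 0.386; P(Plant=P3 | Status=down) = 0.008/0.386 = 0.0207.
P(Status=slow) = 0.151 + 0.146 + 0.014 + 0.028 = 0.339; P(Plant=P3 | Status=slow) = 0.146/0.339 = 0.4307.
Difference = -0.410.

-0.410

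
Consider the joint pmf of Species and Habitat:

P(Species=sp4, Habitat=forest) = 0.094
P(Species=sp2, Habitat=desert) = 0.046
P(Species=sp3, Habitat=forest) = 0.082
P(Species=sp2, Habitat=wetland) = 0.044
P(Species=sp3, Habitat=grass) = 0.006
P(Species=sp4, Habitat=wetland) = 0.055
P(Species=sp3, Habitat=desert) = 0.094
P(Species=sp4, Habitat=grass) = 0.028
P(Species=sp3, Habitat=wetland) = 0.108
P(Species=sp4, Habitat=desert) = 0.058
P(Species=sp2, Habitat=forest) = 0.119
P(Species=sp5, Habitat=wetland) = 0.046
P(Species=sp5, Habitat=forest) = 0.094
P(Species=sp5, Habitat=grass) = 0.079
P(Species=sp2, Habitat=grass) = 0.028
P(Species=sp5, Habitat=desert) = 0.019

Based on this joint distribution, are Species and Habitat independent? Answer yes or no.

no

P(Species=sp5) = 0.238 and P(Habitat=grass) = 0.141, so their product is 0.03356, but P(Species=sp5, Habitat=grass) = 0.079. Since these differ, Species and Habitat are not independent.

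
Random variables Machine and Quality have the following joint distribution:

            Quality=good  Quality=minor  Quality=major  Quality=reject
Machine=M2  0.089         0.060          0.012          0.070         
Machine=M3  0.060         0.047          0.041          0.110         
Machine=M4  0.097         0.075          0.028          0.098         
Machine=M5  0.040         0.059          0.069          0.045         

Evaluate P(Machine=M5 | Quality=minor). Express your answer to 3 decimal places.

P(Quality=minor) = 0.060 + 0.047 + 0.075 + 0.059 = 0.241.
P(Machine=M5 | Quality=minor) = 0.059/0.241 = 0.245.

0.245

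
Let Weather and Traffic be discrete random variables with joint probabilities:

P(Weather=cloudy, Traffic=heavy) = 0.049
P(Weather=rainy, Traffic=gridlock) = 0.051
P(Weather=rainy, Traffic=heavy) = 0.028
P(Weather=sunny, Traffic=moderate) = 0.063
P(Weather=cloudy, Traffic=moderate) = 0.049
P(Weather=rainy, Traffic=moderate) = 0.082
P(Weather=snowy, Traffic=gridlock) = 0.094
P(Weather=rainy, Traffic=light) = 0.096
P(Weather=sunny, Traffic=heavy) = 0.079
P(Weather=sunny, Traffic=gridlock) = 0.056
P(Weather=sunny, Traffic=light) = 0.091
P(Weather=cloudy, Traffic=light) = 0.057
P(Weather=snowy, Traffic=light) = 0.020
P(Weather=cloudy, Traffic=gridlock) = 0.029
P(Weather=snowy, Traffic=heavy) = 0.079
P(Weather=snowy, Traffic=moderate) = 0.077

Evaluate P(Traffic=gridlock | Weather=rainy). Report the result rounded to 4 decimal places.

0.1984

P(Weather=rainy) = 0.096 + 0.082 + 0.028 + 0.051 = 0.257.
P(Traffic=gridlock | Weather=rainy) = 0.051/0.257 = 0.1984.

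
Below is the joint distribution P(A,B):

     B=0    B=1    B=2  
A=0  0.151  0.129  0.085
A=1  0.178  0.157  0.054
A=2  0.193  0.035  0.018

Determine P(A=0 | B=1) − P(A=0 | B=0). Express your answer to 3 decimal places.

0.113

P(B=1) = 0.129 + 0.157 + 0.035 = 0.321; P(A=0 | B=1) = 0.129/0.321 = 0.4019.
P(B=0) = 0.151 + 0.178 + 0.193 = 0.522; P(A=0 | B=0) = 0.151/0.522 = 0.2893.
Difference = 0.113.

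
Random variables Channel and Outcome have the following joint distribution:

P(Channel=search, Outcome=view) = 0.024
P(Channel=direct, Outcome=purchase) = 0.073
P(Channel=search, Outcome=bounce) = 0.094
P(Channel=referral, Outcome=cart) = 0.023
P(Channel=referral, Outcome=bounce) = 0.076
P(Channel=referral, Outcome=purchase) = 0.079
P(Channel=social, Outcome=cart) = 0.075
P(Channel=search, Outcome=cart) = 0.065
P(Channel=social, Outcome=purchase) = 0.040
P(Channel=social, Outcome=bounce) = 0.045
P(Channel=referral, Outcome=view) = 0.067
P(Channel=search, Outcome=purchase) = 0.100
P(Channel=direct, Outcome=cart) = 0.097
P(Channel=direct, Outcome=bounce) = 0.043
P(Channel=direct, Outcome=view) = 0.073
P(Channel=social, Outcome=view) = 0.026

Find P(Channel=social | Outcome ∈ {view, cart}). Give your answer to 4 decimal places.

0.2244

P(Outcome=view) = 0.024 + 0.026 + 0.073 + 0.067 = 0.190.
P(Outcome=cart) = 0.065 + 0.075 + 0.097 + 0.023 = 0.260.
P(Outcome ∈ {view, cart}) = 0.190 + 0.260 = 0.450; P(Channel=social, Outcome ∈ {view, cart}) = 0.026 + 0.075 = 0.101.
P(Channel=social | Outcome ∈ {view, cart}) = 0.101/0.450 = 0.2244.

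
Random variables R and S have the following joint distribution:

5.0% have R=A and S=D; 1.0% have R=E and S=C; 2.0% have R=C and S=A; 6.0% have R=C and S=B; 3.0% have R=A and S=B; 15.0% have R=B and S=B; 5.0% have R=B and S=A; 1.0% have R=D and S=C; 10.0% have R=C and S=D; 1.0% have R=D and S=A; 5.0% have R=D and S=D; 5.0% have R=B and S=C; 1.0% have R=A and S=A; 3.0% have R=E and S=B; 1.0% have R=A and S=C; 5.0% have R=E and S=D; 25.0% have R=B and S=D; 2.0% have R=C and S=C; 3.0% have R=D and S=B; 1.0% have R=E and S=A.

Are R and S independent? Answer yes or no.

Every cell satisfies P(R,S) = P(R)·P(S). For instance P(R=E) = 0.100, P(S=C) = 0.100, and 0.100×0.100 = 0.010 matches the joint entry. So R and S are independent.

yes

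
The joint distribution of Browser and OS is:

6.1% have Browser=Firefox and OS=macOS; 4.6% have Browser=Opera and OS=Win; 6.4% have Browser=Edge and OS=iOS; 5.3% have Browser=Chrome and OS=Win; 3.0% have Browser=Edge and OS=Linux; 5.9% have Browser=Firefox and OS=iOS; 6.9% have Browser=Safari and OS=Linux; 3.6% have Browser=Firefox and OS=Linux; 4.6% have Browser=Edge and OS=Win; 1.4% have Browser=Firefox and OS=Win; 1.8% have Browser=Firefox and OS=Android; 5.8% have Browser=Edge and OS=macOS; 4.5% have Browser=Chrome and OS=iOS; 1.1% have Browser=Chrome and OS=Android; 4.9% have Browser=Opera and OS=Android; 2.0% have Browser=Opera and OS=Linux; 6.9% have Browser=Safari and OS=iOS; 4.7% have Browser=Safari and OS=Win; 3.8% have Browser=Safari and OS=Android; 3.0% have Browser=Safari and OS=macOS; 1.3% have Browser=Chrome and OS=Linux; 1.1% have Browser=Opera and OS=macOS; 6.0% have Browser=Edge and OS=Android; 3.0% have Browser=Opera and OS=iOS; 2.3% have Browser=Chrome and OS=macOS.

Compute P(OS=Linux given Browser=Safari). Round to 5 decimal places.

P(Browser=Safari) = 0.047 + 0.030 + 0.069 + 0.069 + 0.038 = 0.253.
P(OS=Linux | Browser=Safari) = 0.069/0.253 = 0.27273.

0.27273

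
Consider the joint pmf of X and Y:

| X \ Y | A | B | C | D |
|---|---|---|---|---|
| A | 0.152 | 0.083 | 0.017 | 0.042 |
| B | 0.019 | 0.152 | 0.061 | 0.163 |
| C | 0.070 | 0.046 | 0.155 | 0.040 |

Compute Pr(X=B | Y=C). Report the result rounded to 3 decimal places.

P(Y=C) = 0.017 + 0.061 + 0.155 = 0.233.
P(X=B | Y=C) = 0.061/0.233 = 0.262.

0.262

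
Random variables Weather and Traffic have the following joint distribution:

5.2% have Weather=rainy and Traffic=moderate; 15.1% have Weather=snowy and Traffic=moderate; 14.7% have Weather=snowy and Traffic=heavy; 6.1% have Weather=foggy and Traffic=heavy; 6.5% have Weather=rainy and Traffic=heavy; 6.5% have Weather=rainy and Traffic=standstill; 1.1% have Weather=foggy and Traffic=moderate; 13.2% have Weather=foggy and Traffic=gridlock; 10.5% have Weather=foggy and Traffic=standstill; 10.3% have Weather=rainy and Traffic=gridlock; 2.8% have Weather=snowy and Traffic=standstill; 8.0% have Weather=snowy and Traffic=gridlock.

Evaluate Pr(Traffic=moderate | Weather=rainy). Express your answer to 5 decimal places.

0.18246

P(Weather=rainy) = 0.052 + 0.065 + 0.103 + 0.065 = 0.285.
P(Traffic=moderate | Weather=rainy) = 0.052/0.285 = 0.18246.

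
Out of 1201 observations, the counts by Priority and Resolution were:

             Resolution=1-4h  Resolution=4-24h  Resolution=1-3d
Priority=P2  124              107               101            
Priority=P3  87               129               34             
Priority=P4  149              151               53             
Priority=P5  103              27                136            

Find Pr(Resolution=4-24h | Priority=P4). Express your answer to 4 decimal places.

0.4278

Total with Priority=P4: 149 + 151 + 53 = 353.
P(Resolution=4-24h | Priority=P4) = 151/353 = 0.4278.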